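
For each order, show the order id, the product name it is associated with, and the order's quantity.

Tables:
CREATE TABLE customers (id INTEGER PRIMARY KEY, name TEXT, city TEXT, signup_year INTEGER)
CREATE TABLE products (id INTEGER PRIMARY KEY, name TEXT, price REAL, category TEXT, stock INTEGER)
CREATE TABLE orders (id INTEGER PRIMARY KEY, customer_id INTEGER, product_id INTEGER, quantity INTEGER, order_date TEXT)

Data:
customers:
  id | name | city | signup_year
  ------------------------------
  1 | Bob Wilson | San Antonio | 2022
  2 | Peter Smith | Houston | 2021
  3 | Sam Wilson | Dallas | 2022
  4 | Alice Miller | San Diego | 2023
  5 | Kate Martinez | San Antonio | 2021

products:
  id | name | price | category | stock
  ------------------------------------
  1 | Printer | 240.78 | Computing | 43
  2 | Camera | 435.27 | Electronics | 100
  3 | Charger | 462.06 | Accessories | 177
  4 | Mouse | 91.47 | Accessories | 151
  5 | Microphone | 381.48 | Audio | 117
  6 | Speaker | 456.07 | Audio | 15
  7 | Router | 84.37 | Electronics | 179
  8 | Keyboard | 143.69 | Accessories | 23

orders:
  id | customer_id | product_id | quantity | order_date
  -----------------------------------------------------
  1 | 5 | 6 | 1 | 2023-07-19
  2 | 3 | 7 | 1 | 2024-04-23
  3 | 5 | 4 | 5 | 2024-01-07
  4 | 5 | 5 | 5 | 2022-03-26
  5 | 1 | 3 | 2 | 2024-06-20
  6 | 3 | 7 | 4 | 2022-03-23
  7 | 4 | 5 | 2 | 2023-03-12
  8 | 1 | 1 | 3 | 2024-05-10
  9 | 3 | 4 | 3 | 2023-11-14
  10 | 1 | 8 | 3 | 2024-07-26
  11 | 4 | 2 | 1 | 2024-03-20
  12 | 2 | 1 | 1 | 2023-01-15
SELECT c.id, p.name AS product, c.quantity FROM orders c JOIN products p ON c.product_id = p.id

Execution result:
id | product | quantity
1 | Speaker | 1
2 | Router | 1
3 | Mouse | 5
4 | Microphone | 5
5 | Charger | 2
6 | Router | 4
7 | Microphone | 2
8 | Printer | 3
9 | Mouse | 3
10 | Keyboard | 3
11 | Camera | 1
12 | Printer | 1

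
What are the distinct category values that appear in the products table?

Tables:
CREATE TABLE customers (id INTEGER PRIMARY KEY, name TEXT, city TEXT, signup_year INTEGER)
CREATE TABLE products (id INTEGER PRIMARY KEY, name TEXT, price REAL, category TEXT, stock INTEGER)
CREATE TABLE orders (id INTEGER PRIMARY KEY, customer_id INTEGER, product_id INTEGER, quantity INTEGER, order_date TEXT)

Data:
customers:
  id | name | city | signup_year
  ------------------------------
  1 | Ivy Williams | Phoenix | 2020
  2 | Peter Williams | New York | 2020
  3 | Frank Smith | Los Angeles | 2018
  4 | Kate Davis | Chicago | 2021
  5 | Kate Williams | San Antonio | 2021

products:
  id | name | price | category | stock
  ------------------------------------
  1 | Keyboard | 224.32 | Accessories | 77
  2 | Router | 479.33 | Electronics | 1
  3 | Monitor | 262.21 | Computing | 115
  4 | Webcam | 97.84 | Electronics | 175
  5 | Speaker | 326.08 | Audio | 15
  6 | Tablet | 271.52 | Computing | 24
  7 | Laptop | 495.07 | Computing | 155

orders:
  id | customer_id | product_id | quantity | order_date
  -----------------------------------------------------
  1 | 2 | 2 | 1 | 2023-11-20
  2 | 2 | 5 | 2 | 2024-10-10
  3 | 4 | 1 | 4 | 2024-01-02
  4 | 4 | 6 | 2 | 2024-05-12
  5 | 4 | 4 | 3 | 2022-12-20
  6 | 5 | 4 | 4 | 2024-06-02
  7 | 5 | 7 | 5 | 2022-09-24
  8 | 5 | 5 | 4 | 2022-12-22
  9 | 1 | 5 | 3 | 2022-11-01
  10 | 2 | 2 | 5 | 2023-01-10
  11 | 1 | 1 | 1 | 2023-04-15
SELECT DISTINCT category FROM products

Execution result:
category
Accessories
Electronics
Computing
Audio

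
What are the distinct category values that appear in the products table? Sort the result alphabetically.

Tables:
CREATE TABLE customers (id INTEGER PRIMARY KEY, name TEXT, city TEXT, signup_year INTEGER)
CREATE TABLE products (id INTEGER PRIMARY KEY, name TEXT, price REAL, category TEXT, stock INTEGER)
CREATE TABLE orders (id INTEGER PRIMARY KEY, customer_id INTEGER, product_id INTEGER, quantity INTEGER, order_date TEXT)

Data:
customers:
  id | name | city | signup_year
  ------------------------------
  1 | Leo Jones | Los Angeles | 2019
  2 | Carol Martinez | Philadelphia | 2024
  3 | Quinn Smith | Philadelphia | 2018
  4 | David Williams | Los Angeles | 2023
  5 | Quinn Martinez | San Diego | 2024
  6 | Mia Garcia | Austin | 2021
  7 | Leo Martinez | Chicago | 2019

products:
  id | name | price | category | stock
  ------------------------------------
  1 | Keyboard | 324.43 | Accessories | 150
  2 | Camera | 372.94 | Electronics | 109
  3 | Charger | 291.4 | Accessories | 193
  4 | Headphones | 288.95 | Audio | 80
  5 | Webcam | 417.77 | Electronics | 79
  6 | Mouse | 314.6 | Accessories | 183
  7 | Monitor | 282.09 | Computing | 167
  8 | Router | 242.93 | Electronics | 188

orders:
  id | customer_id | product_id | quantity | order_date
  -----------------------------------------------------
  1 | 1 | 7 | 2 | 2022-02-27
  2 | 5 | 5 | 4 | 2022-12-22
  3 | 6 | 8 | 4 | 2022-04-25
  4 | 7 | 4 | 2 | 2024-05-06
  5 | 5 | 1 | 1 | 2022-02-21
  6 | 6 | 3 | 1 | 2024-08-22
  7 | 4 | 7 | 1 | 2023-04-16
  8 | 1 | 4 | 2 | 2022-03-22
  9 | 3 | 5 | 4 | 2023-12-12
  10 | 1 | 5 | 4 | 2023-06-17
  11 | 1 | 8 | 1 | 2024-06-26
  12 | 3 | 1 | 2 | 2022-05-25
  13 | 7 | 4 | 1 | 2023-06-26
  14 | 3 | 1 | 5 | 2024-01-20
SELECT DISTINCT category FROM products ORDER BY category

Execution result:
category
Accessories
Audio
Computing
Electronics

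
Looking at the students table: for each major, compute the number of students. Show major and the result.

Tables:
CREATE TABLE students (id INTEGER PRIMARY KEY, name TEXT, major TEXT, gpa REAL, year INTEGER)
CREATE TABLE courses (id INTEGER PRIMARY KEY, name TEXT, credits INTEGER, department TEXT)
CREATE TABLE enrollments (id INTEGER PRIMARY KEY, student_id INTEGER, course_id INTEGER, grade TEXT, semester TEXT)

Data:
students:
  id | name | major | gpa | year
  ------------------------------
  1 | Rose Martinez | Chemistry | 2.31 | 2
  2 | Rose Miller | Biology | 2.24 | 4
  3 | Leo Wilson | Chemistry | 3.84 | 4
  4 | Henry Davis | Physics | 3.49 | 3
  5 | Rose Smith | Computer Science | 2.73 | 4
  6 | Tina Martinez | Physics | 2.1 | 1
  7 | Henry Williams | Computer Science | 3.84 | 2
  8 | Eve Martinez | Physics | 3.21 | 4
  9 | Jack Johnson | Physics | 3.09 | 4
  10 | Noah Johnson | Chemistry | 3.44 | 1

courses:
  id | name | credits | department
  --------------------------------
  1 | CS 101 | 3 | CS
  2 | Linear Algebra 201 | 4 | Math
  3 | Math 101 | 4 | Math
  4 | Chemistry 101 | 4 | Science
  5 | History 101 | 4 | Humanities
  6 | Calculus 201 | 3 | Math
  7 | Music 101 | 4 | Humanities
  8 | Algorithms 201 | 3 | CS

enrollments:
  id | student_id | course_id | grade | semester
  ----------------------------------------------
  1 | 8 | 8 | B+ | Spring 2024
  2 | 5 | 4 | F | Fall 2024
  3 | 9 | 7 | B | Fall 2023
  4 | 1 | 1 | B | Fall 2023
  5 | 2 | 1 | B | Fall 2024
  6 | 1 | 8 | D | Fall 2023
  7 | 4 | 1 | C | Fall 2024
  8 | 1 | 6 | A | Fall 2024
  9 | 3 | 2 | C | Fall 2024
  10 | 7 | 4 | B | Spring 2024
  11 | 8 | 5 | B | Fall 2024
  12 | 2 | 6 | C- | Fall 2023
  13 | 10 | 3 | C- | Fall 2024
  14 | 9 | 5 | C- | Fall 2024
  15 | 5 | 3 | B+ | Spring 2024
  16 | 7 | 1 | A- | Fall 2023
SELECT major, COUNT(*) AS n FROM students GROUP BY major

Execution result:
major | n
Biology | 1
Chemistry | 3
Computer Science | 2
Physics | 4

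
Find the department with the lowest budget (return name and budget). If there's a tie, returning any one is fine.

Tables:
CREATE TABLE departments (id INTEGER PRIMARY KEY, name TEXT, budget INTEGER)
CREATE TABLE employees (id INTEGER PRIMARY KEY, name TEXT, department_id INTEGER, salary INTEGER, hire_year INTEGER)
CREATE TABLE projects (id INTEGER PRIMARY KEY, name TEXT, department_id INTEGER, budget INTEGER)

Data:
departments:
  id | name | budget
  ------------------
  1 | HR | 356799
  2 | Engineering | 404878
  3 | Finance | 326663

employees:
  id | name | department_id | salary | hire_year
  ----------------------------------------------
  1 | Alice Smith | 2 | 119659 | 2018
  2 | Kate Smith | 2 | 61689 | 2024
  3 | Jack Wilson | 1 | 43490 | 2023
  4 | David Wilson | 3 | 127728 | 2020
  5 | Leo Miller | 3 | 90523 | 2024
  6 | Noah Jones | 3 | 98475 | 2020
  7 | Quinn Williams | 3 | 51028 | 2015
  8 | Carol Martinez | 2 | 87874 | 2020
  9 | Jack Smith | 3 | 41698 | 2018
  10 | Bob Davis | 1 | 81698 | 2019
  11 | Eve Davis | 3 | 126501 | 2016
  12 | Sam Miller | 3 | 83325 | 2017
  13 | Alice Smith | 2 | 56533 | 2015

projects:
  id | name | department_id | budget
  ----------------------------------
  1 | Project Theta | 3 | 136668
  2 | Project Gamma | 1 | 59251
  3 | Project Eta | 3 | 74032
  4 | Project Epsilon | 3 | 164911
SELECT name, budget FROM departments ORDER BY budget ASC LIMIT 1

Execution result:
name | budget
Finance | 326663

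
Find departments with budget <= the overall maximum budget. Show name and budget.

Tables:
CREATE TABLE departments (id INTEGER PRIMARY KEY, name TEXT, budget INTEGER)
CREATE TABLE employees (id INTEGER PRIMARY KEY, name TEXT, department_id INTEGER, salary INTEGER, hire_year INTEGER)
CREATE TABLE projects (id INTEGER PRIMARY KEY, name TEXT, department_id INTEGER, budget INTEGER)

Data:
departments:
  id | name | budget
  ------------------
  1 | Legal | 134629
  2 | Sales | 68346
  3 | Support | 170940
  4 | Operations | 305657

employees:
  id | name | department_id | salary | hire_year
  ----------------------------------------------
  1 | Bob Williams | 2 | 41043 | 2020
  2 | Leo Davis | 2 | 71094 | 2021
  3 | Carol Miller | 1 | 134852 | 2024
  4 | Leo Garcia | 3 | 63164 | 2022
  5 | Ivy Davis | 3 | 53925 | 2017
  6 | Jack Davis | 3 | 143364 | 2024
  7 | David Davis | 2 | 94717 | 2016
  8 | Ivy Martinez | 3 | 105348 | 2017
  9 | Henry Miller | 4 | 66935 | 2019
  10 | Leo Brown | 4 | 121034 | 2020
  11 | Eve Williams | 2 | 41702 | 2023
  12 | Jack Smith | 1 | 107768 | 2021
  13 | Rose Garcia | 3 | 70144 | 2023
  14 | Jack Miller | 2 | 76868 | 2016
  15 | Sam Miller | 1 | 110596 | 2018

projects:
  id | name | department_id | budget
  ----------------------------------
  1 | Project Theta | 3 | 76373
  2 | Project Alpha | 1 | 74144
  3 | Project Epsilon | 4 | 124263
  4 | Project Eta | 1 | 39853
SELECT name, budget FROM departments WHERE budget <= (SELECT MAX(budget) FROM departments)

Execution result:
name | budget
Legal | 134629
Sales | 68346
Support | 170940
Operations | 305657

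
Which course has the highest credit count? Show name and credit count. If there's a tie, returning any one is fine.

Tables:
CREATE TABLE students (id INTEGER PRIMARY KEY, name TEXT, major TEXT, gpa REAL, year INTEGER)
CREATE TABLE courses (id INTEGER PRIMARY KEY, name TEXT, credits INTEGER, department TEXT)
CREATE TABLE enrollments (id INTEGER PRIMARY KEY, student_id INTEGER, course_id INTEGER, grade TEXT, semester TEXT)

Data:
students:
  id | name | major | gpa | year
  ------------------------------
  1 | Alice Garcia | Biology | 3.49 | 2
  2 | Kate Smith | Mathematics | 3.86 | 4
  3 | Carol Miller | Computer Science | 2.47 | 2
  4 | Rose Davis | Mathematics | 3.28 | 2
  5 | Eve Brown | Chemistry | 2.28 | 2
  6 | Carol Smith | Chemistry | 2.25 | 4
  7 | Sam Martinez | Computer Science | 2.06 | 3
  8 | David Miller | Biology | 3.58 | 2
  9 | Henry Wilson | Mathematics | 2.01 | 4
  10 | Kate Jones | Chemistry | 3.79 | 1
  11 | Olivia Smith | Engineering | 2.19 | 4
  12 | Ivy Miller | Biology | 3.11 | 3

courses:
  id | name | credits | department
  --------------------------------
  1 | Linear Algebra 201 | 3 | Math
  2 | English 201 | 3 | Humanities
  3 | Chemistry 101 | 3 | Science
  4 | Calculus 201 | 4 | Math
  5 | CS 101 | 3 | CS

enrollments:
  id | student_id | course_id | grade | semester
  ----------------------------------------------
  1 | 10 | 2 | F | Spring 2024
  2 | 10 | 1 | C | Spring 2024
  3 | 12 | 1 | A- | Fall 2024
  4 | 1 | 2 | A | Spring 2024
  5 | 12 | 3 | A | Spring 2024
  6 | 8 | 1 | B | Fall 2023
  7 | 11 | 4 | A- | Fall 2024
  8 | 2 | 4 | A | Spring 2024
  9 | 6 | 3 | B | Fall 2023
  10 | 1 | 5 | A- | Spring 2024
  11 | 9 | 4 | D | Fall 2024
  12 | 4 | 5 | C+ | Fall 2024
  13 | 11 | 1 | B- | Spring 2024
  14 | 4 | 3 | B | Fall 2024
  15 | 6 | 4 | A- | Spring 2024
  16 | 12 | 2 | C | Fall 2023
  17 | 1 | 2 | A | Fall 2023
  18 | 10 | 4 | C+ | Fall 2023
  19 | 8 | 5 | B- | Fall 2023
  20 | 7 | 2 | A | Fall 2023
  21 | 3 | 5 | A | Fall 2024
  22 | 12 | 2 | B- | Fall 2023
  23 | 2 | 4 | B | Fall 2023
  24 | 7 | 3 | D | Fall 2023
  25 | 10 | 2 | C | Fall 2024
SELECT name, credits FROM courses ORDER BY credits DESC LIMIT 1

Execution result:
name | credits
Calculus 201 | 4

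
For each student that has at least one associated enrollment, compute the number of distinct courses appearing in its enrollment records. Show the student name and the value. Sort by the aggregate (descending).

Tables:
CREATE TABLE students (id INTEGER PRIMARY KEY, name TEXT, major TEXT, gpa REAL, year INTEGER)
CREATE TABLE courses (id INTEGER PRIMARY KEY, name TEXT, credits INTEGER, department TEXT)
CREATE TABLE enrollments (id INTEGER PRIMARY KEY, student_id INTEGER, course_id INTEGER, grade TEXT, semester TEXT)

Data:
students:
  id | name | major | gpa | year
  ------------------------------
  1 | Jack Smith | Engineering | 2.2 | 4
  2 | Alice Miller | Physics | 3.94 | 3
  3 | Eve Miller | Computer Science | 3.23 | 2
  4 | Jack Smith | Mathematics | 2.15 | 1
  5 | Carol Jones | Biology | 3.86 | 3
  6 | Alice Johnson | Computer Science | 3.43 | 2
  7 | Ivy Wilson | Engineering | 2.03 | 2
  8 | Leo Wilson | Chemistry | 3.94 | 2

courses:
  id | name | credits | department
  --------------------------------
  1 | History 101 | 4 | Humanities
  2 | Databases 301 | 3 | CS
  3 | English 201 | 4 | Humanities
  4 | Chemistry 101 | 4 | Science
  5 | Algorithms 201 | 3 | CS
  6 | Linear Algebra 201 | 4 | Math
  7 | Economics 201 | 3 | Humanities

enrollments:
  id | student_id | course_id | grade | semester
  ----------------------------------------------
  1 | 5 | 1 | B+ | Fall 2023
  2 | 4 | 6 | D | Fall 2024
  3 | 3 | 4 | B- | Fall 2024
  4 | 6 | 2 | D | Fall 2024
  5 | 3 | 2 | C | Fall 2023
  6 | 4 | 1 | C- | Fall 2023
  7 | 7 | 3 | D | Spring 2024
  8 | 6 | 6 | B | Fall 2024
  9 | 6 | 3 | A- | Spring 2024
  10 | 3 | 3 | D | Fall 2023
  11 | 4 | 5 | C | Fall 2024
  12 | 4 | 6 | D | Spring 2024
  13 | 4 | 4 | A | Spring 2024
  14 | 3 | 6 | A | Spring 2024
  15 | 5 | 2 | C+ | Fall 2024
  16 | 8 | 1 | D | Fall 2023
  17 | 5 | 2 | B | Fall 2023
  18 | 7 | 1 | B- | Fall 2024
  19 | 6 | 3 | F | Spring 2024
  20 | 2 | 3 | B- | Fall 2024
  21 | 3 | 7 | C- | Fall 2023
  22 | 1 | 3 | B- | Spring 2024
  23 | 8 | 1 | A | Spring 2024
SELECT p.name, COUNT(DISTINCT c.course_id) AS distinct_course_count FROM enrollments c JOIN students p ON c.student_id = p.id GROUP BY p.id, p.name ORDER BY distinct_course_count DESC

Execution result:
name | distinct_course_count
Eve Miller | 5
Jack Smith | 4
Alice Johnson | 3
Carol Jones | 2
Ivy Wilson | 2
Jack Smith | 1
Alice Miller | 1
Leo Wilson | 1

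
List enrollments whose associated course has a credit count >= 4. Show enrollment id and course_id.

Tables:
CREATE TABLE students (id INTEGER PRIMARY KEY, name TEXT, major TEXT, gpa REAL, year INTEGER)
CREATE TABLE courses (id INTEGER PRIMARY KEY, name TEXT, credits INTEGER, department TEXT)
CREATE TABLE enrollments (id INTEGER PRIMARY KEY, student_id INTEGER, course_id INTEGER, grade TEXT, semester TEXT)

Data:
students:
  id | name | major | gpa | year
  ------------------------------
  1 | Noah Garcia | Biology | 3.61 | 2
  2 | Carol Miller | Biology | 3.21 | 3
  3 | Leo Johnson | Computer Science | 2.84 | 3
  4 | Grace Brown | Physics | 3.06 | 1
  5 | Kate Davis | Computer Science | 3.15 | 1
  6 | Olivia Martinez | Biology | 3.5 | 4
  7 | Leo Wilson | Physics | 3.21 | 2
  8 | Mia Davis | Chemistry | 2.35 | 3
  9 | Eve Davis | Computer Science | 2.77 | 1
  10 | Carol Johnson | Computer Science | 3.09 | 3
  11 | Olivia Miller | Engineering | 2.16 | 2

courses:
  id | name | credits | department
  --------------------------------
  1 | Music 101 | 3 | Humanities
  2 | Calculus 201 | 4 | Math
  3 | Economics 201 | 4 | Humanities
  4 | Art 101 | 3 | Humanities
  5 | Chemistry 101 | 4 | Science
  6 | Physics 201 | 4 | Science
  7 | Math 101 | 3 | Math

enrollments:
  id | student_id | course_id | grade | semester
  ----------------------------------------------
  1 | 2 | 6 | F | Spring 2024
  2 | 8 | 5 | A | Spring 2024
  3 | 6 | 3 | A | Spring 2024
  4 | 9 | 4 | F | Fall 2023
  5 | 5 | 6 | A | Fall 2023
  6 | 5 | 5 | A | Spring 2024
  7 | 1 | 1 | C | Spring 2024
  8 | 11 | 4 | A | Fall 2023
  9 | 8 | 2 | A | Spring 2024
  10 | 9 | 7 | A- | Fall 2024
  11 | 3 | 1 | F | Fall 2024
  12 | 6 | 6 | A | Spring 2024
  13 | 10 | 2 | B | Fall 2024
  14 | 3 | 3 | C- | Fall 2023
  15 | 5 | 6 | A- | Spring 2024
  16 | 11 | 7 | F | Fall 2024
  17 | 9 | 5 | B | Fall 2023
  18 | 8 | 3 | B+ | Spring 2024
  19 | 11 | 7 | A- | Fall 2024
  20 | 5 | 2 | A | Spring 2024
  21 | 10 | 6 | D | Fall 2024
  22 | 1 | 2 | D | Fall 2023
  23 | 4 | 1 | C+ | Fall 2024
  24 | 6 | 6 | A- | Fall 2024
SELECT id, course_id FROM enrollments WHERE course_id IN (SELECT id FROM courses WHERE credits >= 4)

Execution result:
id | course_id
1 | 6
2 | 5
3 | 3
5 | 6
6 | 5
9 | 2
12 | 6
13 | 2
14 | 3
15 | 6
17 | 5
18 | 3
20 | 2
21 | 6
22 | 2
24 | 6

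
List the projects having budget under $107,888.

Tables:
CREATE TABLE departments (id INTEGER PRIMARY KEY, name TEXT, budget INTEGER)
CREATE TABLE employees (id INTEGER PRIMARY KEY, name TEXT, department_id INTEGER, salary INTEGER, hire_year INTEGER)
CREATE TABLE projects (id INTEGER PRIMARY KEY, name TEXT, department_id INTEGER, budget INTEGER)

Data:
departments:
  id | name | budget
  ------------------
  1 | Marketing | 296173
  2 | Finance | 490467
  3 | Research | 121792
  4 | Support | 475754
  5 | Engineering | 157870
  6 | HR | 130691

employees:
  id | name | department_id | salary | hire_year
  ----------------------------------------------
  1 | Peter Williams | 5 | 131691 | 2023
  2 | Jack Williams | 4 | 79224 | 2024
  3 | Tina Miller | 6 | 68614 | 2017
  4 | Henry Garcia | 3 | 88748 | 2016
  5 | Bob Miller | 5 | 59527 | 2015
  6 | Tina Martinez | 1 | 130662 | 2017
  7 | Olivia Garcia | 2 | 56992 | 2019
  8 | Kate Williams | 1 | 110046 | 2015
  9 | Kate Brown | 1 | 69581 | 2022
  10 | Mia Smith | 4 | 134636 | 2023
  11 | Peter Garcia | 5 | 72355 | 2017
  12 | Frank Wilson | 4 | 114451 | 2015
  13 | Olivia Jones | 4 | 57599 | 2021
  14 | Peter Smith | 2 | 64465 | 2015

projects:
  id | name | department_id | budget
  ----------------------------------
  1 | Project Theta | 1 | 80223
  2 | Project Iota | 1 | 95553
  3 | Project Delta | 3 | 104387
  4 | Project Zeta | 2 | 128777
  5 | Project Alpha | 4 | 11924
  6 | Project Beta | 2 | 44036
SELECT name, budget FROM projects WHERE budget < 107888

Execution result:
name | budget
Project Theta | 80223
Project Iota | 95553
Project Delta | 104387
Project Alpha | 11924
Project Beta | 44036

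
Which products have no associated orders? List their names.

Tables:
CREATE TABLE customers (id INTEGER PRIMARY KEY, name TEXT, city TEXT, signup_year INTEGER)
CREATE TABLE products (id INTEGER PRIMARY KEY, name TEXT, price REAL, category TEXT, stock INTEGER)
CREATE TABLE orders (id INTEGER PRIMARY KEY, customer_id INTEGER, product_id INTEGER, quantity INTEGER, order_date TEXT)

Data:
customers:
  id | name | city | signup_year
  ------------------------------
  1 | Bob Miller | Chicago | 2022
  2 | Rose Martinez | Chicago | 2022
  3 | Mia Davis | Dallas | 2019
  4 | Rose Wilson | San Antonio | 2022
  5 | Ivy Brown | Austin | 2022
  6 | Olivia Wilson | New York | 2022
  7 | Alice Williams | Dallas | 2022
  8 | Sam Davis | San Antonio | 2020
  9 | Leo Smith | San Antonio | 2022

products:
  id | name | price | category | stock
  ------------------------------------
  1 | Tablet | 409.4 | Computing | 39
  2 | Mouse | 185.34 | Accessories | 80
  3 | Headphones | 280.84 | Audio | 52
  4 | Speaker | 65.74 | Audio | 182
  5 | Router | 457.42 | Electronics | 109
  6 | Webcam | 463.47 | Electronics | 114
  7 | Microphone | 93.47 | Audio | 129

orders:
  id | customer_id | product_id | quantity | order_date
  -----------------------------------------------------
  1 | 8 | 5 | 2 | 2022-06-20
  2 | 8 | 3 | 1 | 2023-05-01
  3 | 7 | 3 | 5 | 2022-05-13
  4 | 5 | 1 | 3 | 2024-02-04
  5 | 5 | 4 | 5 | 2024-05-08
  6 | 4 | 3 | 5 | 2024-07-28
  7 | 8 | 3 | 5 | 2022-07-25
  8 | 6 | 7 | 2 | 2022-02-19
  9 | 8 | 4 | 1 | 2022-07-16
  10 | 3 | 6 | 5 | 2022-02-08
SELECT p.name FROM products p LEFT JOIN orders c ON c.product_id = p.id WHERE c.id IS NULL

Execution result:
Mouse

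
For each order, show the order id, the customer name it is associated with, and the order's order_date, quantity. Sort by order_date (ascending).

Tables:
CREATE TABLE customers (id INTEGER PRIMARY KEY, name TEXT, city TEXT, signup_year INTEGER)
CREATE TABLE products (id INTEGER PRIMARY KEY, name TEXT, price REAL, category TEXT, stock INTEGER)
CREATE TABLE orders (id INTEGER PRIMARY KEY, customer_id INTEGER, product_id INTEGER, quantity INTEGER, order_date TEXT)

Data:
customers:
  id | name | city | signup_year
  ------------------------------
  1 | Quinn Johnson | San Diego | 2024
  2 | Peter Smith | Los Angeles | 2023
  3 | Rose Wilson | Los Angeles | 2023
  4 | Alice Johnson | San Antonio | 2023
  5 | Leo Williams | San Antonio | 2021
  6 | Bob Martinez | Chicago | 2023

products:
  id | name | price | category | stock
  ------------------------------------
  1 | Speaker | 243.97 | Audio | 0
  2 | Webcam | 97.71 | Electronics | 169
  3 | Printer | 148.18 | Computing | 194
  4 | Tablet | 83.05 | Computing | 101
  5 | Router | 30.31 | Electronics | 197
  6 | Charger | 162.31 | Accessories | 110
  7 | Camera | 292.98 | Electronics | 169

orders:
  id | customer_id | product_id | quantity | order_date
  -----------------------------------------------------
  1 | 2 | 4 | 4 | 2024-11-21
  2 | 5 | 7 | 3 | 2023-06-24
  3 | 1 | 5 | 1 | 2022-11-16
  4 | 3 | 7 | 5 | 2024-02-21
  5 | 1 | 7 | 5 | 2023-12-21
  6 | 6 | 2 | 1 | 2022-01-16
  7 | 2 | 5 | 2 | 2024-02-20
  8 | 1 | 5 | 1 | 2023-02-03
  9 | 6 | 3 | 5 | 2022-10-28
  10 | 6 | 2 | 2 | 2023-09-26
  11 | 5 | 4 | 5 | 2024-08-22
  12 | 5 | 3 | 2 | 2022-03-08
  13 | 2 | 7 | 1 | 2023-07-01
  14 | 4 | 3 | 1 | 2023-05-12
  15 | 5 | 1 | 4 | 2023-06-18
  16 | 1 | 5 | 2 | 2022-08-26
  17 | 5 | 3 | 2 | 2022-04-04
SELECT c.id, p.name AS customer, c.order_date, c.quantity FROM orders c JOIN customers p ON c.customer_id = p.id ORDER BY c.order_date ASC

Execution result:
id | customer | order_date | quantity
6 | Bob Martinez | 2022-01-16 | 1
12 | Leo Williams | 2022-03-08 | 2
17 | Leo Williams | 2022-04-04 | 2
16 | Quinn Johnson | 2022-08-26 | 2
9 | Bob Martinez | 2022-10-28 | 5
3 | Quinn Johnson | 2022-11-16 | 1
8 | Quinn Johnson | 2023-02-03 | 1
14 | Alice Johnson | 2023-05-12 | 1
15 | Leo Williams | 2023-06-18 | 4
2 | Leo Williams | 2023-06-24 | 3
13 | Peter Smith | 2023-07-01 | 1
10 | Bob Martinez | 2023-09-26 | 2
5 | Quinn Johnson | 2023-12-21 | 5
7 | Peter Smith | 2024-02-20 | 2
4 | Rose Wilson | 2024-02-21 | 5
11 | Leo Williams | 2024-08-22 | 5
1 | Peter Smith | 2024-11-21 | 4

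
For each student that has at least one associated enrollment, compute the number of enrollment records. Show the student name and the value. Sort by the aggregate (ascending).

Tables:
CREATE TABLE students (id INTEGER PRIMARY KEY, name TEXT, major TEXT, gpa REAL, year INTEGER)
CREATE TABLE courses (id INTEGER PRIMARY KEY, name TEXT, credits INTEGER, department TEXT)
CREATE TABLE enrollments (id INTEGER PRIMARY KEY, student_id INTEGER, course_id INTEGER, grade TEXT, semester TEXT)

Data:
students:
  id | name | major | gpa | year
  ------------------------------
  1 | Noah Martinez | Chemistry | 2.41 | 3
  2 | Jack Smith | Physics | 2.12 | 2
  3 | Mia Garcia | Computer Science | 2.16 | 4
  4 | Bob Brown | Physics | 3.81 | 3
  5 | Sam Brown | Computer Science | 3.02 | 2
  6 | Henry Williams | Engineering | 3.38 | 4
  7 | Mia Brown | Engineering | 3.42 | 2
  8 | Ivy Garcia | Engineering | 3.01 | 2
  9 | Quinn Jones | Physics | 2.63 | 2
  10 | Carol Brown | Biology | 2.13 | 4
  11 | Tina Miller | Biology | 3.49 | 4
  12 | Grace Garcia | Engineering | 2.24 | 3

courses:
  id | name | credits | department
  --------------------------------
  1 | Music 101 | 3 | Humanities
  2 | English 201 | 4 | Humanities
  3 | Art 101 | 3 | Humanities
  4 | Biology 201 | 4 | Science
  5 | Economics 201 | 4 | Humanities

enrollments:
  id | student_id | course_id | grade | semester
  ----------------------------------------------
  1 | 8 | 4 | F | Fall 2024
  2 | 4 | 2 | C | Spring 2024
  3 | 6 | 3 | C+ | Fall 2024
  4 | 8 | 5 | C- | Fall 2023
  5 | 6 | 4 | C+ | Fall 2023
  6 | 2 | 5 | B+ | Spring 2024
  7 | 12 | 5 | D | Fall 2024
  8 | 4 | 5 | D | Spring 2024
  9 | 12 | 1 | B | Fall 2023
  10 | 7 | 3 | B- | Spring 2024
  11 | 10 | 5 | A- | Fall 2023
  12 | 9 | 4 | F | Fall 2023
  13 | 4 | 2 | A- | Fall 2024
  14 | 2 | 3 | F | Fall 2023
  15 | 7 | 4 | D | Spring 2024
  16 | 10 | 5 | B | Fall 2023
SELECT p.name, COUNT(*) AS n FROM enrollments c JOIN students p ON c.student_id = p.id GROUP BY p.id, p.name ORDER BY n ASC

Execution result:
name | n
Quinn Jones | 1
Jack Smith | 2
Henry Williams | 2
Mia Brown | 2
Ivy Garcia | 2
Carol Brown | 2
Grace Garcia | 2
Bob Brown | 3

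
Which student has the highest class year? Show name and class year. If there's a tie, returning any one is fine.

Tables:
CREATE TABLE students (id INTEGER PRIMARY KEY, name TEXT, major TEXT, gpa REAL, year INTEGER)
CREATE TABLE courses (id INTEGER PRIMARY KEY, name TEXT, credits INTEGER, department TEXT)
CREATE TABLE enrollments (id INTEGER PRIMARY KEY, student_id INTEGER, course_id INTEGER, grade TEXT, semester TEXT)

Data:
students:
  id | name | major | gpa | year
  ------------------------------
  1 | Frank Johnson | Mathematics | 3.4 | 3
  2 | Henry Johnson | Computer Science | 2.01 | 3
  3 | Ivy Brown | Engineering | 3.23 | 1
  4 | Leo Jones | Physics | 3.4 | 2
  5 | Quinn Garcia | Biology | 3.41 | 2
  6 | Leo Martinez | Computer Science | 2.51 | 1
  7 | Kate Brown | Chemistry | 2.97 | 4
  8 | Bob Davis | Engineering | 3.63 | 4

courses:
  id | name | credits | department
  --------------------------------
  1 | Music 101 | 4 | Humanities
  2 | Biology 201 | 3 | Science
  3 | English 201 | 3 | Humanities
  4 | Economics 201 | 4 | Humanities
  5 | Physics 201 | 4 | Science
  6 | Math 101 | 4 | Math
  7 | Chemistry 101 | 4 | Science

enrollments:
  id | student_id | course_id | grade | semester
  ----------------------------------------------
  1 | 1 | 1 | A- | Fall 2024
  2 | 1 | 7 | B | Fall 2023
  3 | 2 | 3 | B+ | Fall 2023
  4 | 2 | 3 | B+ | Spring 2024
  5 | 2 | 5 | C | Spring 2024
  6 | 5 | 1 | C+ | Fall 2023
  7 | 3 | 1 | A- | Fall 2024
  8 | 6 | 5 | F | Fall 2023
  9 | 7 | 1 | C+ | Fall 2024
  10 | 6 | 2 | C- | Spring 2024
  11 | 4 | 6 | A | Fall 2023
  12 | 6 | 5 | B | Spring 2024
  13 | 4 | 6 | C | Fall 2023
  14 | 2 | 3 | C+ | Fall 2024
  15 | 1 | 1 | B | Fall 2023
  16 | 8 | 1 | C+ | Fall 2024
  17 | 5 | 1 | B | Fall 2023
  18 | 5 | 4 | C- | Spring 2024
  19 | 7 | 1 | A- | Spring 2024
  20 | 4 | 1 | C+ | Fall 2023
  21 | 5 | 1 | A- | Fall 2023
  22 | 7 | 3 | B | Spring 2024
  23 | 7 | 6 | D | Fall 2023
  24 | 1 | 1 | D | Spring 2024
SELECT name, year FROM students ORDER BY year DESC LIMIT 1

Execution result:
name | year
Kate Brown | 4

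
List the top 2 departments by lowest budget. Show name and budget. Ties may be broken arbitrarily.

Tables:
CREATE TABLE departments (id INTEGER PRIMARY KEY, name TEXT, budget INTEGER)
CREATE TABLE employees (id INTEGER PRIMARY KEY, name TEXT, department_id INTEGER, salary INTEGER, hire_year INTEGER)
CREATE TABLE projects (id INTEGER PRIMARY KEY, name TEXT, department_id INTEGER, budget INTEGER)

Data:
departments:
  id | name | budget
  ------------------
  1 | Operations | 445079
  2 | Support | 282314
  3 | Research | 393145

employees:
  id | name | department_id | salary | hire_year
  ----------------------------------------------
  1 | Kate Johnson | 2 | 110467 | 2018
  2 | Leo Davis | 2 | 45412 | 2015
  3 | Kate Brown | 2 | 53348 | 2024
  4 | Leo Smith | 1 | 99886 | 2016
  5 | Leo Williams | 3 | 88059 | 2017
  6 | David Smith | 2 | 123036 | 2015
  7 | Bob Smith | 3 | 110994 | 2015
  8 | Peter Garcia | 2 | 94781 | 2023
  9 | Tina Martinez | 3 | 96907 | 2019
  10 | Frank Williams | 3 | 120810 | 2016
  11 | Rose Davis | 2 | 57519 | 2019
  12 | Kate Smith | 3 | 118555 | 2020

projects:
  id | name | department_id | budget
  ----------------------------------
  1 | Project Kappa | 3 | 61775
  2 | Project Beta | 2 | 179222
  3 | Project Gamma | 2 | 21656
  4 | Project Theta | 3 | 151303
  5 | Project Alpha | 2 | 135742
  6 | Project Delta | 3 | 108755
SELECT name, budget FROM departments ORDER BY budget ASC LIMIT 2

Execution result:
name | budget
Support | 282314
Research | 393145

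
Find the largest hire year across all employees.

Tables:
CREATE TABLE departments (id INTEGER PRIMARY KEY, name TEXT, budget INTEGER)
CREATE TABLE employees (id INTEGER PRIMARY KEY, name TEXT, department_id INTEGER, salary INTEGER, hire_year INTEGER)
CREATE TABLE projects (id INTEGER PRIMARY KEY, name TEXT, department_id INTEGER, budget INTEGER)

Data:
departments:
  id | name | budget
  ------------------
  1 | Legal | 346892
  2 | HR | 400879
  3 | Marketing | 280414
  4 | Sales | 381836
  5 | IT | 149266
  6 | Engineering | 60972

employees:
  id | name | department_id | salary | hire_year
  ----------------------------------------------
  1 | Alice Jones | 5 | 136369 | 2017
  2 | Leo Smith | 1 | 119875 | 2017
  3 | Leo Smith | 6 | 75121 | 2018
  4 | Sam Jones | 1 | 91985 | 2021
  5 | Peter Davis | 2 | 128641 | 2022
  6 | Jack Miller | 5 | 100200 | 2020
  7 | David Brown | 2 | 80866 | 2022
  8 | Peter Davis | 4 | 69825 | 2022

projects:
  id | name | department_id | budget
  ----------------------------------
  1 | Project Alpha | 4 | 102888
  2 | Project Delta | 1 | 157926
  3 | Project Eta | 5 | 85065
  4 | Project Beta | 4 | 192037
SELECT MAX(hire_year) FROM employees

Execution result:
2022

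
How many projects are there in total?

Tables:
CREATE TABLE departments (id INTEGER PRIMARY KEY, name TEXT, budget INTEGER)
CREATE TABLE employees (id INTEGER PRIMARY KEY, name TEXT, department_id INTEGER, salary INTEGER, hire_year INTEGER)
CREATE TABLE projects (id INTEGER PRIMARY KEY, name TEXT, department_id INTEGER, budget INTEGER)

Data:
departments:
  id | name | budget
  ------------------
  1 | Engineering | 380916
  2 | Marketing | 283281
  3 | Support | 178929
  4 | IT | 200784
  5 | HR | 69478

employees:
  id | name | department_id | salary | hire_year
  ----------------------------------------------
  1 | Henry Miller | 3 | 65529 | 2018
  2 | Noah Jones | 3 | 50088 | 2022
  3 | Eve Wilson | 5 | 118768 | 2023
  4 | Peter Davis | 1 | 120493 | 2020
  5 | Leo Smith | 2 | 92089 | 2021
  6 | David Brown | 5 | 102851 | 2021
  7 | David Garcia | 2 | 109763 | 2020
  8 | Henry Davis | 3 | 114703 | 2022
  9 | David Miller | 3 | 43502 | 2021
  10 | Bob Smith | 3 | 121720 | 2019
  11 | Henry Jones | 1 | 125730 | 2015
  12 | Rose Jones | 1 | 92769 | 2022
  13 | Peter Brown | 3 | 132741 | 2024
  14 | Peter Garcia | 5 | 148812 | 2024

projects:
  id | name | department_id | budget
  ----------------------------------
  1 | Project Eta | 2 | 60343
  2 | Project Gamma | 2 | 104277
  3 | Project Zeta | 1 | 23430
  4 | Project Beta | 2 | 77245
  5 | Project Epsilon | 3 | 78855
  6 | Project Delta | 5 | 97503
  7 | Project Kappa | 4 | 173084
SELECT COUNT(*) FROM projects

Execution result:
7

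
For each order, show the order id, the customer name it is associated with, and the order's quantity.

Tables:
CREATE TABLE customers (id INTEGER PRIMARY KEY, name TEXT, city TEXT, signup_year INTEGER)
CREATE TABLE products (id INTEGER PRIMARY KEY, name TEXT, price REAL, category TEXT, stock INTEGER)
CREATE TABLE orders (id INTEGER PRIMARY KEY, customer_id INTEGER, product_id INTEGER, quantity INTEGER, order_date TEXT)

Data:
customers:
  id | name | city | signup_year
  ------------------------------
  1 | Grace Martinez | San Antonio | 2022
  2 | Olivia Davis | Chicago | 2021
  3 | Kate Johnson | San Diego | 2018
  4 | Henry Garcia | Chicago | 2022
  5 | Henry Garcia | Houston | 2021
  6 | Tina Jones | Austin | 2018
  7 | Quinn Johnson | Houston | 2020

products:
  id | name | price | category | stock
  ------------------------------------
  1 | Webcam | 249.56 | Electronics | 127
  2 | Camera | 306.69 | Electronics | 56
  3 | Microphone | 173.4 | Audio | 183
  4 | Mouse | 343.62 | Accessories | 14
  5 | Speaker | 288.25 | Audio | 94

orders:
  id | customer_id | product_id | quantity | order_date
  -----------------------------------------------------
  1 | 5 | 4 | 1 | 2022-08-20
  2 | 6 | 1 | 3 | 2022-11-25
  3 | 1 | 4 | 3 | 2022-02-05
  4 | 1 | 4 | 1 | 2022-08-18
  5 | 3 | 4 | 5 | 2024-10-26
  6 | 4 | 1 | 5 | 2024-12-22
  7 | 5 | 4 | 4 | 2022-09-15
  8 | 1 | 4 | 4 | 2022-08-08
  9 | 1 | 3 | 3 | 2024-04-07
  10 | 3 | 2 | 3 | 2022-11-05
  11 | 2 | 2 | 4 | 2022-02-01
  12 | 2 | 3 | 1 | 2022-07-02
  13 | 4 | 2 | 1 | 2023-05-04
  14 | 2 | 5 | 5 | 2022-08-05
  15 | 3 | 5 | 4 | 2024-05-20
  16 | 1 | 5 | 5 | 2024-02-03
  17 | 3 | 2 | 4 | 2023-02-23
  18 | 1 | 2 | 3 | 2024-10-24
SELECT c.id, p.name AS customer, c.quantity FROM orders c JOIN customers p ON c.customer_id = p.id

Execution result:
id | customer | quantity
1 | Henry Garcia | 1
2 | Tina Jones | 3
3 | Grace Martinez | 3
4 | Grace Martinez | 1
5 | Kate Johnson | 5
6 | Henry Garcia | 5
7 | Henry Garcia | 4
8 | Grace Martinez | 4
9 | Grace Martinez | 3
10 | Kate Johnson | 3
11 | Olivia Davis | 4
12 | Olivia Davis | 1
13 | Henry Garcia | 1
14 | Olivia Davis | 5
15 | Kate Johnson | 4
16 | Grace Martinez | 5
17 | Kate Johnson | 4
18 | Grace Martinez | 3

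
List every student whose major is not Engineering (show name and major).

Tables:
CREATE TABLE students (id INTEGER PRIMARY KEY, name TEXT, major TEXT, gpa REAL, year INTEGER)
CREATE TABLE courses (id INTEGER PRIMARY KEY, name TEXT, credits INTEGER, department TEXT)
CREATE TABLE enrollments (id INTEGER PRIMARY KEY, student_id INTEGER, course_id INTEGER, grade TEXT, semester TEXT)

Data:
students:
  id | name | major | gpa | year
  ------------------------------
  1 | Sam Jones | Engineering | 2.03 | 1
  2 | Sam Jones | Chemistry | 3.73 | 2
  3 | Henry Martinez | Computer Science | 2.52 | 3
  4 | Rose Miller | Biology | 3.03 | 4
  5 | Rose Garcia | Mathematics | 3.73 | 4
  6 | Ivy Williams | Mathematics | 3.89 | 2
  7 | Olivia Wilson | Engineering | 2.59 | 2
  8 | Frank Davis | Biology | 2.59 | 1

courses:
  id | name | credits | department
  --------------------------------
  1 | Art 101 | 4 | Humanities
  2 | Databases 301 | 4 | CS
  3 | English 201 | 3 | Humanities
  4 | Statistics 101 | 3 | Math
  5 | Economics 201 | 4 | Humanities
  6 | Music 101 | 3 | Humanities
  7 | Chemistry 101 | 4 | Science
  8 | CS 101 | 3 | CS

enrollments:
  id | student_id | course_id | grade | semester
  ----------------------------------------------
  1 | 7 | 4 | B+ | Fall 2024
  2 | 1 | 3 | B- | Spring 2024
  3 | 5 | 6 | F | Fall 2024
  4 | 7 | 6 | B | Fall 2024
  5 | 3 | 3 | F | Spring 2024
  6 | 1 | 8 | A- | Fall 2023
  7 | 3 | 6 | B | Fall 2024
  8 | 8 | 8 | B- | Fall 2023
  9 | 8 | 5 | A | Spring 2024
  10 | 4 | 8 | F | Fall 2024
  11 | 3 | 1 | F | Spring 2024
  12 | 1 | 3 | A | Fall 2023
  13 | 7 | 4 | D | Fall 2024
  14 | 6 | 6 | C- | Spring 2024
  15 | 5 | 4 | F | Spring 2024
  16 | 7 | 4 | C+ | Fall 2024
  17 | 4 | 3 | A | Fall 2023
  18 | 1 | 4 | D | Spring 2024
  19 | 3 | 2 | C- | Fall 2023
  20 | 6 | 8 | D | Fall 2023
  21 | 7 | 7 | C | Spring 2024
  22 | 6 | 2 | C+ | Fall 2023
SELECT name, major FROM students WHERE major <> 'Engineering'

Execution result:
name | major
Sam Jones | Chemistry
Henry Martinez | Computer Science
Rose Miller | Biology
Rose Garcia | Mathematics
Ivy Williams | Mathematics
Frank Davis | Biology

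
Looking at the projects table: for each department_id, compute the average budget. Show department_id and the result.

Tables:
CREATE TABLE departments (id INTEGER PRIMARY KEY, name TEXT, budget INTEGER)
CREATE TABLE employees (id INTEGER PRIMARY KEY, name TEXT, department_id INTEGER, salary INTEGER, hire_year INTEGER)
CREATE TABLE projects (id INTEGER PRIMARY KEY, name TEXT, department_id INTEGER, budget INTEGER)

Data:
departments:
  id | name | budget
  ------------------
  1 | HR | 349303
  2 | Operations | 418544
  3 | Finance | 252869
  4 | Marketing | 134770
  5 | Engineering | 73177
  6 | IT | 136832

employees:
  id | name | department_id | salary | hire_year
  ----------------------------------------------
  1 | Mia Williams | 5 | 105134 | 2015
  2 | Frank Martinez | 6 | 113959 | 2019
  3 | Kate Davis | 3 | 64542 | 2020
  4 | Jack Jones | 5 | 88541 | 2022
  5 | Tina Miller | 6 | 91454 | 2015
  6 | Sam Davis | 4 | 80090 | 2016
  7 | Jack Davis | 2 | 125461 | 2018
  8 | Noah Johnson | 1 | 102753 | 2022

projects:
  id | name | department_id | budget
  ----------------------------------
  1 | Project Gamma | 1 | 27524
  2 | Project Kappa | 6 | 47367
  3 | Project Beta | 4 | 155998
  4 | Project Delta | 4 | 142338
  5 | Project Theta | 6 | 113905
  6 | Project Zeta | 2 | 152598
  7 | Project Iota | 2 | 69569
SELECT department_id, AVG(budget) AS avg_budget FROM projects GROUP BY department_id

Execution result:
department_id | avg_budget
1 | 27524.00
2 | 111083.50
4 | 149168.00
6 | 80636.00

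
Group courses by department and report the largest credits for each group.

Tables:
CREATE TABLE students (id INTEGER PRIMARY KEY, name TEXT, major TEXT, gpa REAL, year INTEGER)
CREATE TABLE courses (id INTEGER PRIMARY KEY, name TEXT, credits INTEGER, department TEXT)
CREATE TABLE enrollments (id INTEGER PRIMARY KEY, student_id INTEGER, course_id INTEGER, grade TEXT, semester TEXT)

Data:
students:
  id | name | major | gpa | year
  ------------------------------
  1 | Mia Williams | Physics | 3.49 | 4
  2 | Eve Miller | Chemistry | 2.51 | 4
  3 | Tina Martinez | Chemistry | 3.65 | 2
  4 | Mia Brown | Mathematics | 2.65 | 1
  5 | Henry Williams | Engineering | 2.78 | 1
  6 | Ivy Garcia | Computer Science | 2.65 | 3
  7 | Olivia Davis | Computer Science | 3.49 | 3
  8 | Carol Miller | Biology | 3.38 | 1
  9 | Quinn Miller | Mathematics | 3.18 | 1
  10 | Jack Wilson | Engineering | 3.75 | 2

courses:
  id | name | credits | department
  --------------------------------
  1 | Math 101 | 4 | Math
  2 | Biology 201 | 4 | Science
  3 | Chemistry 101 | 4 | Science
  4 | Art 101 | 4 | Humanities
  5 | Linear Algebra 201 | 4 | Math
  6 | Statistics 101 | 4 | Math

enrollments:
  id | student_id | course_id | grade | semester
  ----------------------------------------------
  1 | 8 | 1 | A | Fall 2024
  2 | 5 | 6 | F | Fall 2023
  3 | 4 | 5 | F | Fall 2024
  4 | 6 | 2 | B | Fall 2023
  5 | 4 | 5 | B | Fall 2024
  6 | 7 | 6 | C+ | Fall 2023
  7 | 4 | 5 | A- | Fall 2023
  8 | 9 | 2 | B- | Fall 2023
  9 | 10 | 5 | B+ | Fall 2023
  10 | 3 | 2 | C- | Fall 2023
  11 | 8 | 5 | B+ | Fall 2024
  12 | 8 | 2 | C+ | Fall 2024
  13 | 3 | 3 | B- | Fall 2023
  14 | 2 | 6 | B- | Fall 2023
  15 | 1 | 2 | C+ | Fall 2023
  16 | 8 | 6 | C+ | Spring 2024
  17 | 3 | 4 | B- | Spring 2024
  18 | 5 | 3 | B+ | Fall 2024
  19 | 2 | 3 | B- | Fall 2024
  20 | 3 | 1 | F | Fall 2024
SELECT department, MAX(credits) AS max_credits FROM courses GROUP BY department

Execution result:
department | max_credits
Humanities | 4
Math | 4
Science | 4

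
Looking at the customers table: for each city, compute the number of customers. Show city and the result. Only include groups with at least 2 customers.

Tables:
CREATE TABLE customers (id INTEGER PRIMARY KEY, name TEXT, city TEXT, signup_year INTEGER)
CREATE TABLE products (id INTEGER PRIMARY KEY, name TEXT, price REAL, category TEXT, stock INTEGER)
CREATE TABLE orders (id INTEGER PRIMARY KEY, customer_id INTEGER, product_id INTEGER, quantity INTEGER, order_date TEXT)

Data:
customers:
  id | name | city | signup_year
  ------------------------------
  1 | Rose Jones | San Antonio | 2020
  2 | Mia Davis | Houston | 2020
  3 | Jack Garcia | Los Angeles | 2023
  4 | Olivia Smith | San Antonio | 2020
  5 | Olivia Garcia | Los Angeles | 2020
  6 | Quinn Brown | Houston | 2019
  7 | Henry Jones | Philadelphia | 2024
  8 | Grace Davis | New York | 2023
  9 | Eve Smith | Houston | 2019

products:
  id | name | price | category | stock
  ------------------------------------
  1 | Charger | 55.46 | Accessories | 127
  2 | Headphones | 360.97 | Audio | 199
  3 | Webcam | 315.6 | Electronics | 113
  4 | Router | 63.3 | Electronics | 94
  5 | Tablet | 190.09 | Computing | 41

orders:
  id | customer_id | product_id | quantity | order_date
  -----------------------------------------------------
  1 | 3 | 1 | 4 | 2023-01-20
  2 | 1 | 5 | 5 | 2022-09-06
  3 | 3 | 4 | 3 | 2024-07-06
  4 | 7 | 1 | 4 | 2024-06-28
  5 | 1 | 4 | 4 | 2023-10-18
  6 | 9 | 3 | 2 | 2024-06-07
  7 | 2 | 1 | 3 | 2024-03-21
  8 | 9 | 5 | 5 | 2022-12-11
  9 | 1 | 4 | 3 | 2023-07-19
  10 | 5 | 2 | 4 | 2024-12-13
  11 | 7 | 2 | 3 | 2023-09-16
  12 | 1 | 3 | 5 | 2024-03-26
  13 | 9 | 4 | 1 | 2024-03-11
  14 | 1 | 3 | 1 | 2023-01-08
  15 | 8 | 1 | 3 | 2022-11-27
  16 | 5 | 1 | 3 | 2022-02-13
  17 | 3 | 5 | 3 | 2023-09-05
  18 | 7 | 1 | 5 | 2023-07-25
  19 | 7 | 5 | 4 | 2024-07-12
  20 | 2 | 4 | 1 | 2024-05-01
SELECT city, COUNT(*) AS n FROM customers GROUP BY city HAVING COUNT(*) >= 2

Execution result:
city | n
Houston | 3
Los Angeles | 2
San Antonio | 2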